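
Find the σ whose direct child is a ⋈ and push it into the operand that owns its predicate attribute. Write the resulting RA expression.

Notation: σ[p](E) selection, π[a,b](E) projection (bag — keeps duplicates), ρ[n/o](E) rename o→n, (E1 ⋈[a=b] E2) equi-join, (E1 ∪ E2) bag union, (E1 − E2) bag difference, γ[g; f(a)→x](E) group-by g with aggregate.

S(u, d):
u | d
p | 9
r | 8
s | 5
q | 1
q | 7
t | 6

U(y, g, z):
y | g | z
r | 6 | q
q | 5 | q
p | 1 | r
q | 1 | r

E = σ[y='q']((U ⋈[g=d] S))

σ filters on y, owned by the left side.
E' = (σ[y='q'](U) ⋈[g=d] S)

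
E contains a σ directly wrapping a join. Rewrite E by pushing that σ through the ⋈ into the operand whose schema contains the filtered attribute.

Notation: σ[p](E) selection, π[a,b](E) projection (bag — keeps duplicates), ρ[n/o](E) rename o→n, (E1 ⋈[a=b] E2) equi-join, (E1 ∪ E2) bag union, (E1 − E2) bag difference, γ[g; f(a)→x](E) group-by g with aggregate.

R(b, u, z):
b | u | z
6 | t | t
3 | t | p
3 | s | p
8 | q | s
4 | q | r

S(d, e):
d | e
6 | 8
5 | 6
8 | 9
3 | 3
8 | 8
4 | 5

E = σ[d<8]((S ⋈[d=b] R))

σ filters on d, owned by the left side.
E' = (σ[d<8](S) ⋈[d=b] R)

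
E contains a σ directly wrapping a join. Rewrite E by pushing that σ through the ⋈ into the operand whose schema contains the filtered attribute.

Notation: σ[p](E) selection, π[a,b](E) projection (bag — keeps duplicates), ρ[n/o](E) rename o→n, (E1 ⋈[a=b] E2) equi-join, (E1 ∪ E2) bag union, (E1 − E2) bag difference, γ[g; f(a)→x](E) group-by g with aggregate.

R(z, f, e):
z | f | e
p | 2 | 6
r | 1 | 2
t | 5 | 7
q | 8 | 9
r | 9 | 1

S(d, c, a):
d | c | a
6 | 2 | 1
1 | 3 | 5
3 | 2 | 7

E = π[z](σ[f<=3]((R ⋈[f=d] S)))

σ filters on f, owned by the left side.
E' = π[z]((σ[f<=3](R) ⋈[f=d] S))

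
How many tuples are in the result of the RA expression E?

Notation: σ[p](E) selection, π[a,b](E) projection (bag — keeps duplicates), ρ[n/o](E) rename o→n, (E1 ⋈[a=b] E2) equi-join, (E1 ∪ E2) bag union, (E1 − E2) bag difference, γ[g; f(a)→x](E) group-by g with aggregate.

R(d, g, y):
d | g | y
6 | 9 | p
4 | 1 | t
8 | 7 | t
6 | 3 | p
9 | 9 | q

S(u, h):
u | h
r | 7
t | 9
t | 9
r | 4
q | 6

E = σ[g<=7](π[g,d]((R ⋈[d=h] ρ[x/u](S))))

Per-node cardinality:
  R → 5
  S → 5
  ρ[x/u](S) → 5
  (R ⋈[d=h] ρ[x/u](S)) → 5
  π[g,d]((R ⋈[d=h] ρ[x/u](S))) → 5
  σ[g<=7](π[g,d]((R ⋈[d=h] ρ[x/u](S)))) → 2

|E| = 2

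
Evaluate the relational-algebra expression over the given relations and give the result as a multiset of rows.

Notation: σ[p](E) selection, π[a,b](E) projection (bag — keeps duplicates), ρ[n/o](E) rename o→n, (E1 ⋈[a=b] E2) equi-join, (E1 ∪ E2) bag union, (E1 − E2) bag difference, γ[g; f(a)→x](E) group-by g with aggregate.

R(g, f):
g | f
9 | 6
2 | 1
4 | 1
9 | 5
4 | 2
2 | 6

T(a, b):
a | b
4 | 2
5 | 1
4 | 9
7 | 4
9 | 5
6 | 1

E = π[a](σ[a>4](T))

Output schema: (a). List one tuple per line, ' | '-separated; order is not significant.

Stepwise |·|:
  T → 6
  σ[a>4](T) → 4
  π[a](σ[a>4](T)) → 4

== RESULT ==
a
5
6
7
9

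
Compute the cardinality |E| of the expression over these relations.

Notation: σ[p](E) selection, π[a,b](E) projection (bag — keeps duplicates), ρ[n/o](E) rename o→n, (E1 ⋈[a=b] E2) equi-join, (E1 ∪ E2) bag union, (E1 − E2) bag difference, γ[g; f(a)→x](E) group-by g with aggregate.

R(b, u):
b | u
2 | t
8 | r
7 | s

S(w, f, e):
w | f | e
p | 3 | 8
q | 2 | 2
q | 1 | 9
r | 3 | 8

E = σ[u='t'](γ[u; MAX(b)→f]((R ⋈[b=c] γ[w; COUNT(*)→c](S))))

Row counts bottom-up:
  R → 3
  S → 4
  γ[w; COUNT(*)→c](S) → 3
  (R ⋈[b=c] γ[w; COUNT(*)→c](S)) → 1
  γ[u; MAX(b)→f]((R ⋈[b=c] γ[w; COUNT(*)→c](S))) → 1
  σ[u='t'](γ[u; MAX(b)→f]((R ⋈[b=c] γ[w; COUNT(*)→c](S)))) → 1

|E| = 1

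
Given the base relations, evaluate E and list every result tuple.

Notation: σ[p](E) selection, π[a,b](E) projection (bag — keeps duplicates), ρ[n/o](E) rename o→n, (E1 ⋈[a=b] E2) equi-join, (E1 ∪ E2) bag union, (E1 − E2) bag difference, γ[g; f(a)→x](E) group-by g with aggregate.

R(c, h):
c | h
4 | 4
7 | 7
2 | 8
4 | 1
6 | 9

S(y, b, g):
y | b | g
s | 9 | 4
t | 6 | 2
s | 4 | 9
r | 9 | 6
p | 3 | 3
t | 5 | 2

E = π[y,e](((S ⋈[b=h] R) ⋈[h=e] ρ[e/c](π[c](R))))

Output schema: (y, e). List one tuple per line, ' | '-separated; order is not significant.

Stepwise |·|:
  S → 6
  R → 5
  (S ⋈[b=h] R) → 3
  R → 5
  π[c](R) → 5
  ρ[e/c](π[c](R)) → 5
  ((S ⋈[b=h] R) ⋈[h=e] ρ[e/c](π[c](R))) → 2
  π[y,e](((S ⋈[b=h] R) ⋈[h=e] ρ[e/c](π[c](R)))) → 2

== RESULT ==
y | e
s | 4
s | 4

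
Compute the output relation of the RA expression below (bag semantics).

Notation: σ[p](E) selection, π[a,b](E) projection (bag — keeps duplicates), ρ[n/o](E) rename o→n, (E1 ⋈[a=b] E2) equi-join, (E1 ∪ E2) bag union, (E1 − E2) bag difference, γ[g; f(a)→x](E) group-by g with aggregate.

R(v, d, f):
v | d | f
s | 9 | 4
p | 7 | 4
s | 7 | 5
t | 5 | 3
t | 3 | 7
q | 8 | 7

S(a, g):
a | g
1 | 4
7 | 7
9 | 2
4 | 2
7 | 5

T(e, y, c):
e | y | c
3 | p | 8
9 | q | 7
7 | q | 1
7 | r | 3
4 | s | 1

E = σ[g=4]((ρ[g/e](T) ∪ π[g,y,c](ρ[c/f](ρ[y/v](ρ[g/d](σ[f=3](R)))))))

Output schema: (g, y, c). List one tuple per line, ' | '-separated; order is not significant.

Per-node cardinality:
  T → 5
  ρ[g/e](T) → 5
  R → 6
  σ[f=3](R) → 1
  ρ[g/d](σ[f=3](R)) → 1
  ρ[y/v](ρ[g/d](σ[f=3](R))) → 1
  ρ[c/f](ρ[y/v](ρ[g/d](σ[f=3](R)))) → 1
  π[g,y,c](ρ[c/f](ρ[y/v](ρ[g/d](σ[f=3](R))))) → 1
  (ρ[g/e](T) ∪ π[g,y,c](ρ[c/f](ρ[y/v](ρ[g/d](σ[f=3](R)))))) → 6
  σ[g=4]((ρ[g/e](T) ∪ π[g,y,c](ρ[c/f](ρ[y/v](ρ[g/d](σ[f=3](R))))))) → 1

== RESULT ==
g | y | c
4 | s | 1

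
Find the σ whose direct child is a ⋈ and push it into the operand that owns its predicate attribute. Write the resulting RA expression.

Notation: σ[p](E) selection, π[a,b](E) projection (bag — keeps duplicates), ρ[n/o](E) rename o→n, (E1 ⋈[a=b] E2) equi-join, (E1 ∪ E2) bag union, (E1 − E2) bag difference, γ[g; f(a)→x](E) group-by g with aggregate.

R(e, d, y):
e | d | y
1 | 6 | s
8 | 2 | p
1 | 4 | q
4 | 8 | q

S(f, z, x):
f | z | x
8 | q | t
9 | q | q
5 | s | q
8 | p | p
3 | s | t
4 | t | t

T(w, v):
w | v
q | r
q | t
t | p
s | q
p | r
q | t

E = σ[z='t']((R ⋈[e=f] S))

σ filters on z, owned by the right side.
E' = (R ⋈[e=f] σ[z='t'](S))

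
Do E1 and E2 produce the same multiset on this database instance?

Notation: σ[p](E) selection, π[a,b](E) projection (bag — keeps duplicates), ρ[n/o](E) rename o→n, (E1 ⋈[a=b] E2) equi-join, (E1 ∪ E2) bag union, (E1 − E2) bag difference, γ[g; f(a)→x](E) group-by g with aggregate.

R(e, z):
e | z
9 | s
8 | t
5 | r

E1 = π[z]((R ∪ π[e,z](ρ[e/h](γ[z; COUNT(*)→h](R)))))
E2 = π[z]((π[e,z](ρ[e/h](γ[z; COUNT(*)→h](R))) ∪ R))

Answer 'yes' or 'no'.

E1 subexpression sizes:
  R → 3
  R → 3
  γ[z; COUNT(*)→h](R) → 3
  ρ[e/h](γ[z; COUNT(*)→h](R)) → 3
  π[e,z](ρ[e/h](γ[z; COUNT(*)→h](R))) → 3
  (R ∪ π[e,z](ρ[e/h](γ[z; COUNT(*)→h](R)))) → 6
  π[z]((R ∪ π[e,z](ρ[e/h](γ[z; COUNT(*)→h](R))))) → 6
E2 subexpression sizes:
  R → 3
  γ[z; COUNT(*)→h](R) → 3
  ρ[e/h](γ[z; COUNT(*)→h](R)) → 3
  π[e,z](ρ[e/h](γ[z; COUNT(*)→h](R))) → 3
  R → 3
  (π[e,z](ρ[e/h](γ[z; COUNT(*)→h](R))) ∪ R) → 6
  π[z]((π[e,z](ρ[e/h](γ[z; COUNT(*)→h](R))) ∪ R)) → 6

E1 and E2 produce the same multiset:
z
r
r
s
s
t
t

yes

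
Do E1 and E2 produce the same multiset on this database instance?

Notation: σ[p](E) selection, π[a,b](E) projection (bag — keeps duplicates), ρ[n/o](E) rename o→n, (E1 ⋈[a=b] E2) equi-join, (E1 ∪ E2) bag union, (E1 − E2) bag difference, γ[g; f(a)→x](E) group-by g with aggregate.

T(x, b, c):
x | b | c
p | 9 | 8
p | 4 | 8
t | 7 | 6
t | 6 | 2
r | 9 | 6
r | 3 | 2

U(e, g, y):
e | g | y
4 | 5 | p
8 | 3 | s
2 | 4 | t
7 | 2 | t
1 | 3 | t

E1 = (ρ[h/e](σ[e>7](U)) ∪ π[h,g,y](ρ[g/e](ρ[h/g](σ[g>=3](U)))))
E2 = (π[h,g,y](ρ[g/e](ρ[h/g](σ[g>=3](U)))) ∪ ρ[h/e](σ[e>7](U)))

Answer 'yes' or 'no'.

E1 subexpression sizes:
  U → 5
  σ[e>7](U) → 1
  ρ[h/e](σ[e>7](U)) → 1
  U → 5
  σ[g>=3](U) → 4
  ρ[h/g](σ[g>=3](U)) → 4
  ρ[g/e](ρ[h/g](σ[g>=3](U))) → 4
  π[h,g,y](ρ[g/e](ρ[h/g](σ[g>=3](U)))) → 4
  (ρ[h/e](σ[e>7](U)) ∪ π[h,g,y](ρ[g/e](ρ[h/g](σ[g>=3](U))))) → 5
E2 subexpression sizes:
  U → 5
  σ[g>=3](U) → 4
  ρ[h/g](σ[g>=3](U)) → 4
  ρ[g/e](ρ[h/g](σ[g>=3](U))) → 4
  π[h,g,y](ρ[g/e](ρ[h/g](σ[g>=3](U)))) → 4
  U → 5
  σ[e>7](U) → 1
  ρ[h/e](σ[e>7](U)) → 1
  (π[h,g,y](ρ[g/e](ρ[h/g](σ[g>=3](U)))) ∪ ρ[h/e](σ[e>7](U))) → 5

E1 and E2 produce the same multiset:
h | g | y
3 | 1 | t
3 | 8 | s
4 | 2 | t
5 | 4 | p
8 | 3 | s

yes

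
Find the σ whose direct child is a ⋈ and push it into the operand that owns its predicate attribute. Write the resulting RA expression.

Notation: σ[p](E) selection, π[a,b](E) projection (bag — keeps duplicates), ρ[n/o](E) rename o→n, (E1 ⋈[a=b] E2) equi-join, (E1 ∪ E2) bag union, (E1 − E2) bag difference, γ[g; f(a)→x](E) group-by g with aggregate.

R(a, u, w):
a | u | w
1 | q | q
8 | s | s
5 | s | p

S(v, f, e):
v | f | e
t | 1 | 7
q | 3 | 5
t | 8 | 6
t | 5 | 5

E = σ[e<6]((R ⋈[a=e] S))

σ filters on e, owned by the right side.
E' = (R ⋈[a=e] σ[e<6](S))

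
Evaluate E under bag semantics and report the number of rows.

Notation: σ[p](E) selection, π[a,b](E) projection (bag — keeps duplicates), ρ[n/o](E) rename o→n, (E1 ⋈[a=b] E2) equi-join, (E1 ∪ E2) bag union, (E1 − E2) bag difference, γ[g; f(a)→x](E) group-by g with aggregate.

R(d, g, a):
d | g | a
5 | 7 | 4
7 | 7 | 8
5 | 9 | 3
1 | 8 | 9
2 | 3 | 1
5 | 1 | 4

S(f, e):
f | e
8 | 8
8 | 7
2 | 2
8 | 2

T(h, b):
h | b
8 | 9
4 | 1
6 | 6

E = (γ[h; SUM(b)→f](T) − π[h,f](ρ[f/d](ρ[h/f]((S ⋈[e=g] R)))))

Per-node cardinality:
  T → 3
  γ[h; SUM(b)→f](T) → 3
  S → 4
  R → 6
  (S ⋈[e=g] R) → 3
  ρ[h/f]((S ⋈[e=g] R)) → 3
  ρ[f/d](ρ[h/f]((S ⋈[e=g] R))) → 3
  π[h,f](ρ[f/d](ρ[h/f]((S ⋈[e=g] R)))) → 3
  (γ[h; SUM(b)→f](T) − π[h,f](ρ[f/d](ρ[h/f]((S ⋈[e=g] R))))) → 3

|E| = 3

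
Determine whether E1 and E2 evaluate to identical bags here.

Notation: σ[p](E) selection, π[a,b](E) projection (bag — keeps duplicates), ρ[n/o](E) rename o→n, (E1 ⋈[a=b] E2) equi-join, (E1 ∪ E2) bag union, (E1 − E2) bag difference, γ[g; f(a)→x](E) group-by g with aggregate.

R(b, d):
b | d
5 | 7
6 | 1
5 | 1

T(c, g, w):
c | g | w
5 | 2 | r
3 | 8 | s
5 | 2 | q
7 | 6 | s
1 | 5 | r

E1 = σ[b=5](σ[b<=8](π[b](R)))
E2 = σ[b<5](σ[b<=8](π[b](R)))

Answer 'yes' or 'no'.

E1 stepwise |·|:
  R → 3
  π[b](R) → 3
  σ[b<=8](π[b](R)) → 3
  σ[b=5](σ[b<=8](π[b](R))) → 2
E2 stepwise |·|:
  R → 3
  π[b](R) → 3
  σ[b<=8](π[b](R)) → 3
  σ[b<5](σ[b<=8](π[b](R))) → 0

E1 result:
b
5
5
E2 result:
b
(0 rows)
Witness: (5,) appears 2× in E1 but 0× in E2.

no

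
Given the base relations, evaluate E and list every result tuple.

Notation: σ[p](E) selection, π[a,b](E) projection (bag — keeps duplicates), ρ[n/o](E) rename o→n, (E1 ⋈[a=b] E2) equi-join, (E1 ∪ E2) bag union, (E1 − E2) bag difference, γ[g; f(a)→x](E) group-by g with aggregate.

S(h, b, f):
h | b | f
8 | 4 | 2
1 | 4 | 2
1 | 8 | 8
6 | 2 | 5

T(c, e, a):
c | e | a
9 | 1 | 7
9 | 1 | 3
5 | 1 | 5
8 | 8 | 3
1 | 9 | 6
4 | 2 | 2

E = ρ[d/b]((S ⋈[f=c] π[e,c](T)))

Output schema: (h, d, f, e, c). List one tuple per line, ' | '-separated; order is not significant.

Per-node cardinality:
  S → 4
  T → 6
  π[e,c](T) → 6
  (S ⋈[f=c] π[e,c](T)) → 2
  ρ[d/b]((S ⋈[f=c] π[e,c](T))) → 2

== RESULT ==
h | d | f | e | c
1 | 8 | 8 | 8 | 8
6 | 2 | 5 | 1 | 5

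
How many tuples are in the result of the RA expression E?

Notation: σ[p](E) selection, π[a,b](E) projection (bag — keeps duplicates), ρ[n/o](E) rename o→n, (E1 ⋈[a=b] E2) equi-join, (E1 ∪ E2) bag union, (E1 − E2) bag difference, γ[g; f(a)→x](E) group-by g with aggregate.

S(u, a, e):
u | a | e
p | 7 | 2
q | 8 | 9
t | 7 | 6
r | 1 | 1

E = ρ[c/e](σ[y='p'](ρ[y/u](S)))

Row counts bottom-up:
  S → 4
  ρ[y/u](S) → 4
  σ[y='p'](ρ[y/u](S)) → 1
  ρ[c/e](σ[y='p'](ρ[y/u](S))) → 1

|E| = 1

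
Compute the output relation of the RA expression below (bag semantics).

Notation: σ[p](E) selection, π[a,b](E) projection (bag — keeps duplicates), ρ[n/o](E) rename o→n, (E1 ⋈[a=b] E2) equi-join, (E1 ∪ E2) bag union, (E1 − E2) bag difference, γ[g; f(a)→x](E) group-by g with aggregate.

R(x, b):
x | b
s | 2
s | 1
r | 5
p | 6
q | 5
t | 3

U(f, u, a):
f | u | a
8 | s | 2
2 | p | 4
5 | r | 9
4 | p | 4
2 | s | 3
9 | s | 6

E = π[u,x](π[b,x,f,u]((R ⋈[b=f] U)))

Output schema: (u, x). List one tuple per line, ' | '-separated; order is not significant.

Subexpression sizes:
  R → 6
  U → 6
  (R ⋈[b=f] U) → 4
  π[b,x,f,u]((R ⋈[b=f] U)) → 4
  π[u,x](π[b,x,f,u]((R ⋈[b=f] U))) → 4

== RESULT ==
u | x
p | s
r | q
r | r
s | s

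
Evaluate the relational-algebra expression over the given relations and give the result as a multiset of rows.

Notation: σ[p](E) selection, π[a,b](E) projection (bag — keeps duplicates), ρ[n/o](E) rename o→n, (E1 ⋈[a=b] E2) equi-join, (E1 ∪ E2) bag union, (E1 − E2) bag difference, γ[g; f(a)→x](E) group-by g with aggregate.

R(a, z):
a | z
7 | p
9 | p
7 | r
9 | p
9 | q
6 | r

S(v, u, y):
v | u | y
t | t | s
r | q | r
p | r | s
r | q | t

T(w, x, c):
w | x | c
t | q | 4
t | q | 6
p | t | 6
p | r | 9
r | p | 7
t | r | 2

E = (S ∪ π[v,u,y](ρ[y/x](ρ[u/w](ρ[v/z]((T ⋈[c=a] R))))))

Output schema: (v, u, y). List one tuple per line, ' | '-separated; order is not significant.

Row counts bottom-up:
  S → 4
  T → 6
  R → 6
  (T ⋈[c=a] R) → 7
  ρ[v/z]((T ⋈[c=a] R)) → 7
  ρ[u/w](ρ[v/z]((T ⋈[c=a] R))) → 7
  ρ[y/x](ρ[u/w](ρ[v/z]((T ⋈[c=a] R)))) → 7
  π[v,u,y](ρ[y/x](ρ[u/w](ρ[v/z]((T ⋈[c=a] R))))) → 7
  (S ∪ π[v,u,y](ρ[y/x](ρ[u/w](ρ[v/z]((T ⋈[c=a] R)))))) → 11

== RESULT ==
v | u | y
p | p | r
p | p | r
p | r | p
p | r | s
q | p | r
r | p | t
r | q | r
r | q | t
r | r | p
r | t | q
t | t | s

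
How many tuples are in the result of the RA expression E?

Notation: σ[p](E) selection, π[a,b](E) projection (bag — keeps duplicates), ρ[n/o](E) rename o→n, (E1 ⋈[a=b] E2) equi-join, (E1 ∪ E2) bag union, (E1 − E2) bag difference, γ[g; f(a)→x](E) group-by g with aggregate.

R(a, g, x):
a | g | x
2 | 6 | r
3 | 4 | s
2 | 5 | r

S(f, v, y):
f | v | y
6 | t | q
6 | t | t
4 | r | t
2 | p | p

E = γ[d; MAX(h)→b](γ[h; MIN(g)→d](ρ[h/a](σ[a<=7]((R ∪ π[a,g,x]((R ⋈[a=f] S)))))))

Stepwise |·|:
  R → 3
  R → 3
  S → 4
  (R ⋈[a=f] S) → 2
  π[a,g,x]((R ⋈[a=f] S)) → 2
  (R ∪ π[a,g,x]((R ⋈[a=f] S))) → 5
  σ[a<=7]((R ∪ π[a,g,x]((R ⋈[a=f] S)))) → 5
  ρ[h/a](σ[a<=7]((R ∪ π[a,g,x]((R ⋈[a=f] S))))) → 5
  γ[h; MIN(g)→d](ρ[h/a](σ[a<=7]((R ∪ π[a,g,x]((R ⋈[a=f] S)))))) → 2
  γ[d; MAX(h)→b](γ[h; MIN(g)→d](ρ[h/a](σ[a<=7]((R ∪ π[a,g,x]((R ⋈[a=f] S))))))) → 2

|E| = 2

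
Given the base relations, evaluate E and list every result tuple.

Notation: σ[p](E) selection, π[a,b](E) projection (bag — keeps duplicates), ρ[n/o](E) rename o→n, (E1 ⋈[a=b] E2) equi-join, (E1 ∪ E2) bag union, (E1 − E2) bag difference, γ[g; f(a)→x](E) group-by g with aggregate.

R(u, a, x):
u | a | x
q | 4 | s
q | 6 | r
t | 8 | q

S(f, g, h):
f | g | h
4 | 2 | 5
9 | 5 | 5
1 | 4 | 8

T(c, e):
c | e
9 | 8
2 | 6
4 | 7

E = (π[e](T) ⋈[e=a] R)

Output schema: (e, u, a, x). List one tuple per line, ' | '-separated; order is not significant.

Row counts bottom-up:
  T → 3
  π[e](T) → 3
  R → 3
  (π[e](T) ⋈[e=a] R) → 2

== RESULT ==
e | u | a | x
6 | q | 6 | r
8 | t | 8 | q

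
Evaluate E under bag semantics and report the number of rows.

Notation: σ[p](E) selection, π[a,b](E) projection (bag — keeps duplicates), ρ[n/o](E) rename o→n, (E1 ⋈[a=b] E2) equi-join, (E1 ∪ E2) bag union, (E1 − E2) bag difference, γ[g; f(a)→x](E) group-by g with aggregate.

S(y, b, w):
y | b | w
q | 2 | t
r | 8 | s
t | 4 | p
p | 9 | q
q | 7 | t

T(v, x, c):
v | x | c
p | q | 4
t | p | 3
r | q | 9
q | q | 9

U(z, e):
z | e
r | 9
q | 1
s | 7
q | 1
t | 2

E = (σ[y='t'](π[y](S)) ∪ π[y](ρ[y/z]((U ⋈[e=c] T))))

Row counts bottom-up:
  S → 5
  π[y](S) → 5
  σ[y='t'](π[y](S)) → 1
  U → 5
  T → 4
  (U ⋈[e=c] T) → 2
  ρ[y/z]((U ⋈[e=c] T)) → 2
  π[y](ρ[y/z]((U ⋈[e=c] T))) → 2
  (σ[y='t'](π[y](S)) ∪ π[y](ρ[y/z]((U ⋈[e=c] T)))) → 3

|E| = 3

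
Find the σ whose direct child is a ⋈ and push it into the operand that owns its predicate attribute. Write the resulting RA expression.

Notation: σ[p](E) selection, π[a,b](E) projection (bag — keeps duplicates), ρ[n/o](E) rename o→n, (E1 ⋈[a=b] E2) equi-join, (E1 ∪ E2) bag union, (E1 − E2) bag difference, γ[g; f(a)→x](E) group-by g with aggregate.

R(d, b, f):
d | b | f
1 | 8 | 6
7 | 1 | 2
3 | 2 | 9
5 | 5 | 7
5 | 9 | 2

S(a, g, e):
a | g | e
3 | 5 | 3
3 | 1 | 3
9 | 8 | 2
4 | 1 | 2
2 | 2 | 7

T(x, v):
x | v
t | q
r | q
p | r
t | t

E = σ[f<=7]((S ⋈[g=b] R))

σ filters on f, owned by the right side.
E' = (S ⋈[g=b] σ[f<=7](R))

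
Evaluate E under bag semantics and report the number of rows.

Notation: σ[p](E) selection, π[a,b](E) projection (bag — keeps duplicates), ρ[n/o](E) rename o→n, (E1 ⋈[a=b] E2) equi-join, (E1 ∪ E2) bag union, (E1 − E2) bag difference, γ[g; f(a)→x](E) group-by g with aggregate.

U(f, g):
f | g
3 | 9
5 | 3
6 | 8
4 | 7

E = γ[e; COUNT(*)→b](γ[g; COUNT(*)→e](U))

Stepwise |·|:
  U → 4
  γ[g; COUNT(*)→e](U) → 4
  γ[e; COUNT(*)→b](γ[g; COUNT(*)→e](U)) → 1

|E| = 1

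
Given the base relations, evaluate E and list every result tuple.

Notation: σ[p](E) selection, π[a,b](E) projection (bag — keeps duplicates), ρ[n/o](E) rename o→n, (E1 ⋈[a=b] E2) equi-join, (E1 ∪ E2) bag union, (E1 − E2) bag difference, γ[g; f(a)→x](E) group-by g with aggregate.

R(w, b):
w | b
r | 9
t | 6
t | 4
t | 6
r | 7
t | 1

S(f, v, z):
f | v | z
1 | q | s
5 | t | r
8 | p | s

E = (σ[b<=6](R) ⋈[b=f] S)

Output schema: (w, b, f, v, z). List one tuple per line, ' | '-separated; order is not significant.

Per-node cardinality:
  R → 6
  σ[b<=6](R) → 4
  S → 3
  (σ[b<=6](R) ⋈[b=f] S) → 1

== RESULT ==
w | b | f | v | z
t | 1 | 1 | q | s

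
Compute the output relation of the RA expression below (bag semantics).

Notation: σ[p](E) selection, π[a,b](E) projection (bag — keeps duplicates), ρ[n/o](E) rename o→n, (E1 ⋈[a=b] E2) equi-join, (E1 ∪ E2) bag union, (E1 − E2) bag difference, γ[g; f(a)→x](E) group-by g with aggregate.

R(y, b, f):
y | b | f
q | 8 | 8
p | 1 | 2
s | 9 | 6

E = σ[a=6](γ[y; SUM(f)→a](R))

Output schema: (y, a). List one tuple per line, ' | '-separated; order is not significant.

Row counts bottom-up:
  R → 3
  γ[y; SUM(f)→a](R) → 3
  σ[a=6](γ[y; SUM(f)→a](R)) → 1

== RESULT ==
y | a
s | 6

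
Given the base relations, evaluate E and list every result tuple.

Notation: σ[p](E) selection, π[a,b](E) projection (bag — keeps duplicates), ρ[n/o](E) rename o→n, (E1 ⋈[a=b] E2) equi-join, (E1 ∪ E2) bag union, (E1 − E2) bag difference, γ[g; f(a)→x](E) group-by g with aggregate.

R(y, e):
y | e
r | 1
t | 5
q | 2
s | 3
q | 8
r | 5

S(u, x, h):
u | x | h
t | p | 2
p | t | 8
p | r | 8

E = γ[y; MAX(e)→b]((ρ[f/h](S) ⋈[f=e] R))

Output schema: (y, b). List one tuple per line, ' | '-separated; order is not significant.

Per-node cardinality:
  S → 3
  ρ[f/h](S) → 3
  R → 6
  (ρ[f/h](S) ⋈[f=e] R) → 3
  γ[y; MAX(e)→b]((ρ[f/h](S) ⋈[f=e] R)) → 1

== RESULT ==
y | b
q | 8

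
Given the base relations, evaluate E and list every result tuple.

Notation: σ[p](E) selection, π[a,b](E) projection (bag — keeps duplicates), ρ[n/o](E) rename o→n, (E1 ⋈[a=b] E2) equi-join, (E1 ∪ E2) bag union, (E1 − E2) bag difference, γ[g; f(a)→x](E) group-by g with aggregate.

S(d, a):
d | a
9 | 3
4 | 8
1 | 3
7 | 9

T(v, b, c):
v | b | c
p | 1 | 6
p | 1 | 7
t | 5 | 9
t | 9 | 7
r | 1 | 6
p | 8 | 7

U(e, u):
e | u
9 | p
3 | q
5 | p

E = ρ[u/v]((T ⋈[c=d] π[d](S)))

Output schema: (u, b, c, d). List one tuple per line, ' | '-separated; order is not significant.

Subexpression sizes:
  T → 6
  S → 4
  π[d](S) → 4
  (T ⋈[c=d] π[d](S)) → 4
  ρ[u/v]((T ⋈[c=d] π[d](S))) → 4

== RESULT ==
u | b | c | d
p | 1 | 7 | 7
p | 8 | 7 | 7
t | 5 | 9 | 9
t | 9 | 7 | 7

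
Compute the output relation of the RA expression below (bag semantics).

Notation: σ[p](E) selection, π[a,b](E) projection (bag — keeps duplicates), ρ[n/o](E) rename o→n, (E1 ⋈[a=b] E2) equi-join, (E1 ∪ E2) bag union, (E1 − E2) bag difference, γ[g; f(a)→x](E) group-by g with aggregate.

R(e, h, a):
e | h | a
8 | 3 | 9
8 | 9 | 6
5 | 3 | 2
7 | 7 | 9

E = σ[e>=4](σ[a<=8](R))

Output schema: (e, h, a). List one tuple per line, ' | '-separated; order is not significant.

Per-node cardinality:
  R → 4
  σ[a<=8](R) → 2
  σ[e>=4](σ[a<=8](R)) → 2

== RESULT ==
e | h | a
5 | 3 | 2
8 | 9 | 6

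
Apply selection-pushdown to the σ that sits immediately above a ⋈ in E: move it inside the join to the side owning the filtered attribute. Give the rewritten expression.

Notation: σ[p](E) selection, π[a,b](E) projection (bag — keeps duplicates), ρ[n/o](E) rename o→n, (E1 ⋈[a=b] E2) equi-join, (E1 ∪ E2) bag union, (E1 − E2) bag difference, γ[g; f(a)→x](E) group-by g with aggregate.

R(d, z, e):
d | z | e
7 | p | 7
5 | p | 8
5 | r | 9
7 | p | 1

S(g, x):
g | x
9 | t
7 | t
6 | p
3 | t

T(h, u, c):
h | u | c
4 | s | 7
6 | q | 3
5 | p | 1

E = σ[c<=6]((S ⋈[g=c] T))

σ filters on c, owned by the right side.
E' = (S ⋈[g=c] σ[c<=6](T))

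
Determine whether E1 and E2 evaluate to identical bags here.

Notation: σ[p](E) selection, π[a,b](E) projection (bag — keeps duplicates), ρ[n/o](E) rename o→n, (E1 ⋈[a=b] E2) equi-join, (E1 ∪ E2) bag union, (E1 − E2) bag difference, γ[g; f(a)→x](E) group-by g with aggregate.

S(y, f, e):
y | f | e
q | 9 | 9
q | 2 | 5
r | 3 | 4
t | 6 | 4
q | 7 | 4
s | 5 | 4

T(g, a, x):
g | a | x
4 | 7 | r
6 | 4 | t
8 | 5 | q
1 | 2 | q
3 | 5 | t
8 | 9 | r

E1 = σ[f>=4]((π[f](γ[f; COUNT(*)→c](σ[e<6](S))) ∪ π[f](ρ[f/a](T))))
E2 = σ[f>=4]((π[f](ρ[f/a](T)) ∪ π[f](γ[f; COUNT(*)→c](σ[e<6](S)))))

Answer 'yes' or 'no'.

E1 row counts bottom-up:
  S → 6
  σ[e<6](S) → 5
  γ[f; COUNT(*)→c](σ[e<6](S)) → 5
  π[f](γ[f; COUNT(*)→c](σ[e<6](S))) → 5
  T → 6
  ρ[f/a](T) → 6
  π[f](ρ[f/a](T)) → 6
  (π[f](γ[f; COUNT(*)→c](σ[e<6](S))) ∪ π[f](ρ[f/a](T))) → 11
  σ[f>=4]((π[f](γ[f; COUNT(*)→c](σ[e<6](S))) ∪ π[f](ρ[f/a](T)))) → 8
E2 row counts bottom-up:
  T → 6
  ρ[f/a](T) → 6
  π[f](ρ[f/a](T)) → 6
  S → 6
  σ[e<6](S) → 5
  γ[f; COUNT(*)→c](σ[e<6](S)) → 5
  π[f](γ[f; COUNT(*)→c](σ[e<6](S))) → 5
  (π[f](ρ[f/a](T)) ∪ π[f](γ[f; COUNT(*)→c](σ[e<6](S)))) → 11
  σ[f>=4]((π[f](ρ[f/a](T)) ∪ π[f](γ[f; COUNT(*)→c](σ[e<6](S))))) → 8

E1 and E2 produce the same multiset:
f
4
5
5
5
6
7
7
9

yes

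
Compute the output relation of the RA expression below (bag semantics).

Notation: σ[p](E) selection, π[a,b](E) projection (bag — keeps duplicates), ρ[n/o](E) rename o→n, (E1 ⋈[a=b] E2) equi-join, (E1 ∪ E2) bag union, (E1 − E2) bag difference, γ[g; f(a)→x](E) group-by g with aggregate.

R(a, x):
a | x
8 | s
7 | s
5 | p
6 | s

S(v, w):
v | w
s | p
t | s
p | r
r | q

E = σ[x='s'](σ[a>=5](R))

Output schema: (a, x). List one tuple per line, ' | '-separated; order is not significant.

Subexpression sizes:
  R → 4
  σ[a>=5](R) → 4
  σ[x='s'](σ[a>=5](R)) → 3

== RESULT ==
a | x
6 | s
7 | s
8 | s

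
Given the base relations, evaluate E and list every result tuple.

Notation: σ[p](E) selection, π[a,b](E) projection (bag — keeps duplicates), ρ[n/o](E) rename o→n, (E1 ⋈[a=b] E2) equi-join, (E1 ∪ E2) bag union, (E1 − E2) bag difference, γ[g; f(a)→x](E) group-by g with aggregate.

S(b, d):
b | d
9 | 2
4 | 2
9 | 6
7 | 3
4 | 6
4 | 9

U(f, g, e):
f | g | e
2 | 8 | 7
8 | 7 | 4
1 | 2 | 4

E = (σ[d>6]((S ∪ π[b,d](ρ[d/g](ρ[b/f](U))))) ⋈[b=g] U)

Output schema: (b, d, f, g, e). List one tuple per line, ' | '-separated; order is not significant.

Stepwise |·|:
  S → 6
  U → 3
  ρ[b/f](U) → 3
  ρ[d/g](ρ[b/f](U)) → 3
  π[b,d](ρ[d/g](ρ[b/f](U))) → 3
  (S ∪ π[b,d](ρ[d/g](ρ[b/f](U)))) → 9
  σ[d>6]((S ∪ π[b,d](ρ[d/g](ρ[b/f](U))))) → 3
  U → 3
  (σ[d>6]((S ∪ π[b,d](ρ[d/g](ρ[b/f](U))))) ⋈[b=g] U) → 2

== RESULT ==
b | d | f | g | e
2 | 8 | 1 | 2 | 4
8 | 7 | 2 | 8 | 7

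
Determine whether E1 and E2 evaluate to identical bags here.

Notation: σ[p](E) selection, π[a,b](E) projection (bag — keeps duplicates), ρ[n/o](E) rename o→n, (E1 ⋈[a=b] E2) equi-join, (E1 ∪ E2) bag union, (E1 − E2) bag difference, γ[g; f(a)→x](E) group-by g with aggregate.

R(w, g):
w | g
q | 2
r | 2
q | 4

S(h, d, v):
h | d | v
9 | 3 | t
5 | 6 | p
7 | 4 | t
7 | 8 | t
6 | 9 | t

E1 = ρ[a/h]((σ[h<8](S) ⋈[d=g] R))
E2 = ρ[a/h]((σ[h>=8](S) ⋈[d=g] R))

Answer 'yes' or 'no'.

E1 per-node cardinality:
  S → 5
  σ[h<8](S) → 4
  R → 3
  (σ[h<8](S) ⋈[d=g] R) → 1
  ρ[a/h]((σ[h<8](S) ⋈[d=g] R)) → 1
E2 per-node cardinality:
  S → 5
  σ[h>=8](S) → 1
  R → 3
  (σ[h>=8](S) ⋈[d=g] R) → 0
  ρ[a/h]((σ[h>=8](S) ⋈[d=g] R)) → 0

E1 result:
a | d | v | w | g
7 | 4 | t | q | 4
E2 result:
a | d | v | w | g
(0 rows)
Witness: (7, 4, 't', 'q', 4) appears 1× in E1 but 0× in E2.

no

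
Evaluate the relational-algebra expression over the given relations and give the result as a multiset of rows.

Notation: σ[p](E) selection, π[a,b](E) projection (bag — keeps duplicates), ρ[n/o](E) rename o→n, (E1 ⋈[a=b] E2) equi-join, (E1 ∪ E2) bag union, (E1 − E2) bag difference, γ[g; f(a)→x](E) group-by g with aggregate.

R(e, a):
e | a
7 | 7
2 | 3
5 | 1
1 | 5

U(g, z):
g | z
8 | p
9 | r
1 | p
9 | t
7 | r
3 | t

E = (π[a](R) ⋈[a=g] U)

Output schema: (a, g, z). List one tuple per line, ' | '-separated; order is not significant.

Subexpression sizes:
  R → 4
  π[a](R) → 4
  U → 6
  (π[a](R) ⋈[a=g] U) → 3

== RESULT ==
a | g | z
1 | 1 | p
3 | 3 | t
7 | 7 | r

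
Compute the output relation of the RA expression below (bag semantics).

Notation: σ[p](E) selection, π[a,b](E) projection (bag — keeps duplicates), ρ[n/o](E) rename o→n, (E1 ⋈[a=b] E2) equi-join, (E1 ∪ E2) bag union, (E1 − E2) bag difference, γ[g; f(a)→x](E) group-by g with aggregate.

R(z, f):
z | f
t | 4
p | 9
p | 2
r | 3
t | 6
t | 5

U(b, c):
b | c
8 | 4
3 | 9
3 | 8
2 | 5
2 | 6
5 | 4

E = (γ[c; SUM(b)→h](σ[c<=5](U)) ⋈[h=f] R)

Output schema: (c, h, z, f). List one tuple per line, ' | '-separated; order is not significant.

Row counts bottom-up:
  U → 6
  σ[c<=5](U) → 3
  γ[c; SUM(b)→h](σ[c<=5](U)) → 2
  R → 6
  (γ[c; SUM(b)→h](σ[c<=5](U)) ⋈[h=f] R) → 1

== RESULT ==
c | h | z | f
5 | 2 | p | 2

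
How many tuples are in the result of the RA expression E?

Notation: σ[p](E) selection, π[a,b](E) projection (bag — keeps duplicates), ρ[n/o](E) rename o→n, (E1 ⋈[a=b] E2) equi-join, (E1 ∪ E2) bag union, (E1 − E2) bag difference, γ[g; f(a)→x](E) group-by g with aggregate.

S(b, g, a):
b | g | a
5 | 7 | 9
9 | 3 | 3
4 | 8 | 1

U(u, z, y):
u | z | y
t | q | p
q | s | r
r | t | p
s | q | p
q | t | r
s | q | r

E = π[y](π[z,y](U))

Row counts bottom-up:
  U → 6
  π[z,y](U) → 6
  π[y](π[z,y](U)) → 6

|E| = 6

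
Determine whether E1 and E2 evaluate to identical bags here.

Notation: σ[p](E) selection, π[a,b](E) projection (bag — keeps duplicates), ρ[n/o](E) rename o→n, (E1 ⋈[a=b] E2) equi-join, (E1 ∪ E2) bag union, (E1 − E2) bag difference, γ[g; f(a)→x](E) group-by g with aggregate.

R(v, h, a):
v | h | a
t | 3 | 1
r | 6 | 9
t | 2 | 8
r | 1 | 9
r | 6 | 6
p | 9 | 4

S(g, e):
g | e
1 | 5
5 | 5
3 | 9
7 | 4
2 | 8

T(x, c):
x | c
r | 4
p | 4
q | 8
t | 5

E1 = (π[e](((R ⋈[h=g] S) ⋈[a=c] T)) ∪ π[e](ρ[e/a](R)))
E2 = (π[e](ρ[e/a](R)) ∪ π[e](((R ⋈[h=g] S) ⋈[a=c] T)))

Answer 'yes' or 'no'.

E1 per-node cardinality:
  R → 6
  S → 5
  (R ⋈[h=g] S) → 3
  T → 4
  ((R ⋈[h=g] S) ⋈[a=c] T) → 1
  π[e](((R ⋈[h=g] S) ⋈[a=c] T)) → 1
  R → 6
  ρ[e/a](R) → 6
  π[e](ρ[e/a](R)) → 6
  (π[e](((R ⋈[h=g] S) ⋈[a=c] T)) ∪ π[e](ρ[e/a](R))) → 7
E2 per-node cardinality:
  R → 6
  ρ[e/a](R) → 6
  π[e](ρ[e/a](R)) → 6
  R → 6
  S → 5
  (R ⋈[h=g] S) → 3
  T → 4
  ((R ⋈[h=g] S) ⋈[a=c] T) → 1
  π[e](((R ⋈[h=g] S) ⋈[a=c] T)) → 1
  (π[e](ρ[e/a](R)) ∪ π[e](((R ⋈[h=g] S) ⋈[a=c] T))) → 7

E1 and E2 produce the same multiset:
e
1
4
6
8
8
9
9

yes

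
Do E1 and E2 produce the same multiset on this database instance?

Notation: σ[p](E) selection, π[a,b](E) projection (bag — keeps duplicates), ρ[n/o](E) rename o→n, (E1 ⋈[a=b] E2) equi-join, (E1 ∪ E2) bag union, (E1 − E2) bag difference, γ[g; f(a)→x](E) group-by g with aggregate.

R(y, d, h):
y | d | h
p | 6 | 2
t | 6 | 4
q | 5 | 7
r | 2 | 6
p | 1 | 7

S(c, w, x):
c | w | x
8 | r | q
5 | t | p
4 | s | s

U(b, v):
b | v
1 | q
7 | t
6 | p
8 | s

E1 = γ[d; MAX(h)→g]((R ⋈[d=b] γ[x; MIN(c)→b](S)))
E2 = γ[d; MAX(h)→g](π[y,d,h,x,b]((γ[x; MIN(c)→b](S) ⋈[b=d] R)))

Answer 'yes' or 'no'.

E1 per-node cardinality:
  R → 5
  S → 3
  γ[x; MIN(c)→b](S) → 3
  (R ⋈[d=b] γ[x; MIN(c)→b](S)) → 1
  γ[d; MAX(h)→g]((R ⋈[d=b] γ[x; MIN(c)→b](S))) → 1
E2 per-node cardinality:
  S → 3
  γ[x; MIN(c)→b](S) → 3
  R → 5
  (γ[x; MIN(c)→b](S) ⋈[b=d] R) → 1
  π[y,d,h,x,b]((γ[x; MIN(c)→b](S) ⋈[b=d] R)) → 1
  γ[d; MAX(h)→g](π[y,d,h,x,b]((γ[x; MIN(c)→b](S) ⋈[b=d] R))) → 1

E1 and E2 produce the same multiset:
d | g
5 | 7

yes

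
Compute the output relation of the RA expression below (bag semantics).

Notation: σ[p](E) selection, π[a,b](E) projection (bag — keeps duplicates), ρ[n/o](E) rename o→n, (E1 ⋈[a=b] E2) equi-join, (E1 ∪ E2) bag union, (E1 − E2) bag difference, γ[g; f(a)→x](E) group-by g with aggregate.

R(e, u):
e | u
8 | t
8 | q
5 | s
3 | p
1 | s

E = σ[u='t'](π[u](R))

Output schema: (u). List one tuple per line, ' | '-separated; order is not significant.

Subexpression sizes:
  R → 5
  π[u](R) → 5
  σ[u='t'](π[u](R)) → 1

== RESULT ==
u
t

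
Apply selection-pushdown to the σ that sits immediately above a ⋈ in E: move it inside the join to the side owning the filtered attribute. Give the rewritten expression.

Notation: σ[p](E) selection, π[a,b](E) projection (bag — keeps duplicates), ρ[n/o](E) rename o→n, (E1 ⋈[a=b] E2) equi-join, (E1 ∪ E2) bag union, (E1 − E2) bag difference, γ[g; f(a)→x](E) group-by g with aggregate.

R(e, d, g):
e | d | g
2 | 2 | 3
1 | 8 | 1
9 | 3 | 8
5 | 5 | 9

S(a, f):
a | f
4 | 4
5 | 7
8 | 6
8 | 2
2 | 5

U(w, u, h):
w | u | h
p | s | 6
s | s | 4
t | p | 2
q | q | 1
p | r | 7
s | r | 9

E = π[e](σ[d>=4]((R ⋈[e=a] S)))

σ filters on d, owned by the left side.
E' = π[e]((σ[d>=4](R) ⋈[e=a] S))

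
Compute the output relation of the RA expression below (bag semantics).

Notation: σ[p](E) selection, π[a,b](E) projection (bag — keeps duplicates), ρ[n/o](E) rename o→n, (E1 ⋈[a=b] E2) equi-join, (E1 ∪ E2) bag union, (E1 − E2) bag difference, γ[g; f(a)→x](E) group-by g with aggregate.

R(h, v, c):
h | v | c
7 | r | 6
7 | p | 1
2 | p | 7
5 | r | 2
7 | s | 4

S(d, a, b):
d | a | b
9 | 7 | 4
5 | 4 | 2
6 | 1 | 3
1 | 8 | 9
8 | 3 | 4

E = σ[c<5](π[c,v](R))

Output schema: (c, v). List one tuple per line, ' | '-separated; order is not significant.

Subexpression sizes:
  R → 5
  π[c,v](R) → 5
  σ[c<5](π[c,v](R)) → 3

== RESULT ==
c | v
1 | p
2 | r
4 | s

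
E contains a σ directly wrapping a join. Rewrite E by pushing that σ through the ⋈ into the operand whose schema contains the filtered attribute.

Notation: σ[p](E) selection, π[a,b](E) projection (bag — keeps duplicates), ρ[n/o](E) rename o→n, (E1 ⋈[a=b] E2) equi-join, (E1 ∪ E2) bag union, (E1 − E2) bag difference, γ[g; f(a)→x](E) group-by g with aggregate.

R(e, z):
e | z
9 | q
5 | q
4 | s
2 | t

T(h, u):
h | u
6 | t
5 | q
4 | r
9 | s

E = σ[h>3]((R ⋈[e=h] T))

σ filters on h, owned by the right side.
E' = (R ⋈[e=h] σ[h>3](T))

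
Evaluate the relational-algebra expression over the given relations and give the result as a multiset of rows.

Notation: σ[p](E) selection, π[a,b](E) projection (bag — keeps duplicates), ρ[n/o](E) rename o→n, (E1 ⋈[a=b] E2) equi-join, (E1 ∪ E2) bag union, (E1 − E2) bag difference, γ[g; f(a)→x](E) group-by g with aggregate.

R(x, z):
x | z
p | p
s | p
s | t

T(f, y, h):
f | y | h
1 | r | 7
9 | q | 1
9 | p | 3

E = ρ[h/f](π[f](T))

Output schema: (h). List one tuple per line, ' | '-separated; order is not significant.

Row counts bottom-up:
  T → 3
  π[f](T) → 3
  ρ[h/f](π[f](T)) → 3

== RESULT ==
h
1
9
9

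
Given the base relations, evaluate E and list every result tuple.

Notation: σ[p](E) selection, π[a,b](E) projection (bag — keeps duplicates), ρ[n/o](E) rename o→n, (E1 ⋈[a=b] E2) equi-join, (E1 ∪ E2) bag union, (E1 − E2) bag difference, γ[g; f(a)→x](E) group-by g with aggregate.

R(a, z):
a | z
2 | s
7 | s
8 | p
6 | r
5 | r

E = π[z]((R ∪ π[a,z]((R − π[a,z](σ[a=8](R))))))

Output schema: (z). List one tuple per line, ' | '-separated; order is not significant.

Per-node cardinality:
  R → 5
  R → 5
  R → 5
  σ[a=8](R) → 1
  π[a,z](σ[a=8](R)) → 1
  (R − π[a,z](σ[a=8](R))) → 4
  π[a,z]((R − π[a,z](σ[a=8](R)))) → 4
  (R ∪ π[a,z]((R − π[a,z](σ[a=8](R))))) → 9
  π[z]((R ∪ π[a,z]((R − π[a,z](σ[a=8](R)))))) → 9

== RESULT ==
z
p
r
r
r
r
s
s
s
s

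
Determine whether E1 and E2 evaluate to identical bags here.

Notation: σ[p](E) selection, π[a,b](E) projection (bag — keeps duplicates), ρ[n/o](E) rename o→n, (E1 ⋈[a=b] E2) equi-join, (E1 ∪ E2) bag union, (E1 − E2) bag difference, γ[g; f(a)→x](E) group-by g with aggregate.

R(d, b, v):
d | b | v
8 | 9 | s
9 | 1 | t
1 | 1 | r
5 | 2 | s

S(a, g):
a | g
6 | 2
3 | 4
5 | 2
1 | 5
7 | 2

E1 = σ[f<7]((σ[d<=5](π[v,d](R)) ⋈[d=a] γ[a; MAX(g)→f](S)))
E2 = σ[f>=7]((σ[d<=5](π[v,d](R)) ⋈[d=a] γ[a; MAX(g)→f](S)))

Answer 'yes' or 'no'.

E1 row counts bottom-up:
  R → 4
  π[v,d](R) → 4
  σ[d<=5](π[v,d](R)) → 2
  S → 5
  γ[a; MAX(g)→f](S) → 5
  (σ[d<=5](π[v,d](R)) ⋈[d=a] γ[a; MAX(g)→f](S)) → 2
  σ[f<7]((σ[d<=5](π[v,d](R)) ⋈[d=a] γ[a; MAX(g)→f](S))) → 2
E2 row counts bottom-up:
  R → 4
  π[v,d](R) → 4
  σ[d<=5](π[v,d](R)) → 2
  S → 5
  γ[a; MAX(g)→f](S) → 5
  (σ[d<=5](π[v,d](R)) ⋈[d=a] γ[a; MAX(g)→f](S)) → 2
  σ[f>=7]((σ[d<=5](π[v,d](R)) ⋈[d=a] γ[a; MAX(g)→f](S))) → 0

E1 result:
v | d | a | f
r | 1 | 1 | 5
s | 5 | 5 | 2
E2 result:
v | d | a | f
(0 rows)
Witness: ('r', 1, 1, 5) appears 1× in E1 but 0× in E2.

no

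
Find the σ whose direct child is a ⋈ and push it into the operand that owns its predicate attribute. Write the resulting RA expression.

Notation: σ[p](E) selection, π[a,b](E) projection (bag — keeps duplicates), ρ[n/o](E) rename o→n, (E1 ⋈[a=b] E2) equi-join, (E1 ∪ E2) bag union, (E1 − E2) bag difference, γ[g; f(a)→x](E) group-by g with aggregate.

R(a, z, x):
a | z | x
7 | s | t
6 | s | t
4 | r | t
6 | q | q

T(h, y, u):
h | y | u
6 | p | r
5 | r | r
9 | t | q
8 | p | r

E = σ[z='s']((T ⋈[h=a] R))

σ filters on z, owned by the right side.
E' = (T ⋈[h=a] σ[z='s'](R))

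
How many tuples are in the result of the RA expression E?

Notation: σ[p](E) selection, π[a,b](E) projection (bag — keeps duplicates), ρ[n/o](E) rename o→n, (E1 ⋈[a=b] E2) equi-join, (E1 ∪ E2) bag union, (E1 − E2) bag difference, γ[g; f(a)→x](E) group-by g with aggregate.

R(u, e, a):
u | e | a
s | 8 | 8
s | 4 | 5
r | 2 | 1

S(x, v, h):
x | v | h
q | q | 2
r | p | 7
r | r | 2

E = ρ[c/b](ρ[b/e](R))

Per-node cardinality:
  R → 3
  ρ[b/e](R) → 3
  ρ[c/b](ρ[b/e](R)) → 3

|E| = 3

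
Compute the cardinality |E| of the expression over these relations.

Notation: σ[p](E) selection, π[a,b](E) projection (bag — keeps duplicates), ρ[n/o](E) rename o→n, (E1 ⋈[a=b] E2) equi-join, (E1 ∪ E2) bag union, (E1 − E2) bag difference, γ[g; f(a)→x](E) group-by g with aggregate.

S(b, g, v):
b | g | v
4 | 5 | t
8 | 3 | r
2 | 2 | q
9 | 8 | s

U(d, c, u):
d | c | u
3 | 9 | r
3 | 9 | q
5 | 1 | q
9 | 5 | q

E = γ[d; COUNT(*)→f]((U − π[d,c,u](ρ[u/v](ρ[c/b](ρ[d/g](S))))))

Subexpression sizes:
  U → 4
  S → 4
  ρ[d/g](S) → 4
  ρ[c/b](ρ[d/g](S)) → 4
  ρ[u/v](ρ[c/b](ρ[d/g](S))) → 4
  π[d,c,u](ρ[u/v](ρ[c/b](ρ[d/g](S)))) → 4
  (U − π[d,c,u](ρ[u/v](ρ[c/b](ρ[d/g](S))))) → 4
  γ[d; COUNT(*)→f]((U − π[d,c,u](ρ[u/v](ρ[c/b](ρ[d/g](S)))))) → 3

|E| = 3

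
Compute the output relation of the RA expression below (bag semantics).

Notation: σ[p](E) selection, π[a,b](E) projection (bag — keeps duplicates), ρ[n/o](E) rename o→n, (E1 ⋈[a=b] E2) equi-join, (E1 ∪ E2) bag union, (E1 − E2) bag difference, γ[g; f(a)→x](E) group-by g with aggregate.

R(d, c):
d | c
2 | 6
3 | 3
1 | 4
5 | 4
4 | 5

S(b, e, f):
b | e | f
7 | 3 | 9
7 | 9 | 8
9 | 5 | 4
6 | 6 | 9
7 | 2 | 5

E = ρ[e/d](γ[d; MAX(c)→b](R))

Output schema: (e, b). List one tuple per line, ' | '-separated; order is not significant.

Row counts bottom-up:
  R → 5
  γ[d; MAX(c)→b](R) → 5
  ρ[e/d](γ[d; MAX(c)→b](R)) → 5

== RESULT ==
e | b
1 | 4
2 | 6
3 | 3
4 | 5
5 | 4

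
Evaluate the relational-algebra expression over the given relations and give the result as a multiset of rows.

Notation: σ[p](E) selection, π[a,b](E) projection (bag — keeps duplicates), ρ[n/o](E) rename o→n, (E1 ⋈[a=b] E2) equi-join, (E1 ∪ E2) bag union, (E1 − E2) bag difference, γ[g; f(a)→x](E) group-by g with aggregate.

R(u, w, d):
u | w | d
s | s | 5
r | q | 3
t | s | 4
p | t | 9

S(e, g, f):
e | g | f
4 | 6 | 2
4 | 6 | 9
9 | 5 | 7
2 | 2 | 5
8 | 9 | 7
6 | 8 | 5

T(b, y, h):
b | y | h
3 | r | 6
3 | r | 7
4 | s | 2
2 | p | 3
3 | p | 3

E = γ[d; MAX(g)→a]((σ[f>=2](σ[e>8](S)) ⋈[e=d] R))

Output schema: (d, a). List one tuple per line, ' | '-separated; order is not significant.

Row counts bottom-up:
  S → 6
  σ[e>8](S) → 1
  σ[f>=2](σ[e>8](S)) → 1
  R → 4
  (σ[f>=2](σ[e>8](S)) ⋈[e=d] R) → 1
  γ[d; MAX(g)→a]((σ[f>=2](σ[e>8](S)) ⋈[e=d] R)) → 1

== RESULT ==
d | a
9 | 5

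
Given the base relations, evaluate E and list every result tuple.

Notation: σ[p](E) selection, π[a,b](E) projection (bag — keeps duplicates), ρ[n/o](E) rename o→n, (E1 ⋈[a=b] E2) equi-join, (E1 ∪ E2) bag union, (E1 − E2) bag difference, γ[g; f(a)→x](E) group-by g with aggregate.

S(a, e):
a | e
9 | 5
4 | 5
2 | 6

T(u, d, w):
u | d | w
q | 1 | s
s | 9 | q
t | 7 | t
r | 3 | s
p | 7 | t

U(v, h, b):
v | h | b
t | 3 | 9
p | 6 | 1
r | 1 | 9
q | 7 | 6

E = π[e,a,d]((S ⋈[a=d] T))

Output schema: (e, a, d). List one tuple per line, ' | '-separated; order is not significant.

Stepwise |·|:
  S → 3
  T → 5
  (S ⋈[a=d] T) → 1
  π[e,a,d]((S ⋈[a=d] T)) → 1

== RESULT ==
e | a | d
5 | 9 | 9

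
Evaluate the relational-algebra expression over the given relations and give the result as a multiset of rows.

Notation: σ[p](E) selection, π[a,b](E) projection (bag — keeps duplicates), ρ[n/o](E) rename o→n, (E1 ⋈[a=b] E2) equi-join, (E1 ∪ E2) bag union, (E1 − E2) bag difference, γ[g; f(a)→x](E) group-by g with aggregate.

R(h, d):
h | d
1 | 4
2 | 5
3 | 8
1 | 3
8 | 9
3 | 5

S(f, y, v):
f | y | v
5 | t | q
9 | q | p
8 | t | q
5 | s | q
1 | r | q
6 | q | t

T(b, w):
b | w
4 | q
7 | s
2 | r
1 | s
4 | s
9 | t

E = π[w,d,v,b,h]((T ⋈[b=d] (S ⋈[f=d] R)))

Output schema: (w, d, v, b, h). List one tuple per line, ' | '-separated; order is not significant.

Row counts bottom-up:
  T → 6
  S → 6
  R → 6
  (S ⋈[f=d] R) → 6
  (T ⋈[b=d] (S ⋈[f=d] R)) → 1
  π[w,d,v,b,h]((T ⋈[b=d] (S ⋈[f=d] R))) → 1

== RESULT ==
w | d | v | b | h
t | 9 | p | 9 | 8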